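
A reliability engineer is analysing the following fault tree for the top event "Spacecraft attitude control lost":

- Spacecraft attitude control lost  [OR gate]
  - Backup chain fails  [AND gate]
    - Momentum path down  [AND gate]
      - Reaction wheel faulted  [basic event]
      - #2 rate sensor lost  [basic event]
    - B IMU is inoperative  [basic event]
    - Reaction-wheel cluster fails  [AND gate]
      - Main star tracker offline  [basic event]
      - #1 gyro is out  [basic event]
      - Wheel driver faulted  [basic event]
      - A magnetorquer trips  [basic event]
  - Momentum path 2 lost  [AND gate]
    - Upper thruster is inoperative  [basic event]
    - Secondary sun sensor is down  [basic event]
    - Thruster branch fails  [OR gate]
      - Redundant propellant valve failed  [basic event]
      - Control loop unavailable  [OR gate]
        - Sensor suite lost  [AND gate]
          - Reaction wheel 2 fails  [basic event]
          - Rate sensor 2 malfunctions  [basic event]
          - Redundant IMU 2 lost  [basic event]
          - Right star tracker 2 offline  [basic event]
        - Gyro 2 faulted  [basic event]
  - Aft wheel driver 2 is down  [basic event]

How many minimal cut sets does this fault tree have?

5

Momentum path down [AND]: one cut set from each child combined → 1 × 1 = 1 cut set(s).
Reaction-wheel cluster fails [AND]: one cut set from each child combined → 1 × 1 × 1 × 1 = 1 cut set(s).
Backup chain fails [AND]: one cut set from each child combined → 1 × 1 × 1 = 1 cut set(s).
Sensor suite lost [AND]: one cut set from each child combined → 1 × 1 × 1 × 1 = 1 cut set(s).
Control loop unavailable [OR]: union of children's cut sets → 2 cut set(s).
Thruster branch fails [OR]: union of children's cut sets → 3 cut set(s).
Momentum path 2 lost [AND]: one cut set from each child combined → 1 × 1 × 3 = 3 cut set(s).
Spacecraft attitude control lost [OR]: union of children's cut sets → 5 cut set(s).
Minimal cut sets: {#1 gyro is out, #2 rate sensor lost, A magnetorquer trips, B IMU is inoperative, Main star tracker offline, Reaction wheel faulted, Wheel driver faulted}; {Redundant propellant valve failed, Secondary sun sensor is down, Upper thruster is inoperative}; {Rate sensor 2 malfunctions, Reaction wheel 2 fails, Redundant IMU 2 lost, Right star tracker 2 offline, Secondary sun sensor is down, Upper thruster is inoperative}; {Gyro 2 faulted, Secondary sun sensor is down, Upper thruster is inoperative}; {Aft wheel driver 2 is down}.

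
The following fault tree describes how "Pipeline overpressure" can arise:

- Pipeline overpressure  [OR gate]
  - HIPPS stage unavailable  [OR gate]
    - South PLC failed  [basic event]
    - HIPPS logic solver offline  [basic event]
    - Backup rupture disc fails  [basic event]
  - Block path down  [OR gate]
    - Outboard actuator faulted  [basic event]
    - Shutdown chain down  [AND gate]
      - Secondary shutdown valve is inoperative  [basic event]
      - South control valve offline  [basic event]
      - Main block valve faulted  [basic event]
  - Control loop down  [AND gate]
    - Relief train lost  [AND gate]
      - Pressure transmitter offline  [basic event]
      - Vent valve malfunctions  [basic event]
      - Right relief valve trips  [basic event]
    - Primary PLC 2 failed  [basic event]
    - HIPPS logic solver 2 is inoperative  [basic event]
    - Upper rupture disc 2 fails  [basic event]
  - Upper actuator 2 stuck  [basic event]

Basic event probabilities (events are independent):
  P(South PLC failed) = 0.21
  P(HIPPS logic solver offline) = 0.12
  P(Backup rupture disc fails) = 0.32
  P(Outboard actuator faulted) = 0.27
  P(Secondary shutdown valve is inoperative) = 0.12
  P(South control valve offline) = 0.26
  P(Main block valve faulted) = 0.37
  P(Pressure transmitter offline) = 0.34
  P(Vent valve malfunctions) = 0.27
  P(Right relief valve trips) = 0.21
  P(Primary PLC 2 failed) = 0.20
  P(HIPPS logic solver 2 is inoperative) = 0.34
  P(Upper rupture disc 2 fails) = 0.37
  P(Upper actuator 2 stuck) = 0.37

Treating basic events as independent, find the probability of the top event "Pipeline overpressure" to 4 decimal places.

P(HIPPS stage unavailable) [OR] = 1 − (1−0.21) × (1−0.12) × (1−0.32) = 0.527264
P(Shutdown chain down) [AND] = 0.12 × 0.26 × 0.37 = 0.011544
P(Block path down) [OR] = 1 − (1−0.27) × (1−0.011544) = 0.278427
P(Relief train lost) [AND] = 0.34 × 0.27 × 0.21 = 0.019278
P(Control loop down) [AND] = 0.019278 × 0.20 × 0.34 × 0.37 = 0.000485
P(Pipeline overpressure) [OR] = 1 − (1−0.527264) × (1−0.278427) × (1−0.000485) × (1−0.37) = 0.785203
Rounded to 4 decimal places: P(Pipeline overpressure) ≈ 0.7852.

0.7852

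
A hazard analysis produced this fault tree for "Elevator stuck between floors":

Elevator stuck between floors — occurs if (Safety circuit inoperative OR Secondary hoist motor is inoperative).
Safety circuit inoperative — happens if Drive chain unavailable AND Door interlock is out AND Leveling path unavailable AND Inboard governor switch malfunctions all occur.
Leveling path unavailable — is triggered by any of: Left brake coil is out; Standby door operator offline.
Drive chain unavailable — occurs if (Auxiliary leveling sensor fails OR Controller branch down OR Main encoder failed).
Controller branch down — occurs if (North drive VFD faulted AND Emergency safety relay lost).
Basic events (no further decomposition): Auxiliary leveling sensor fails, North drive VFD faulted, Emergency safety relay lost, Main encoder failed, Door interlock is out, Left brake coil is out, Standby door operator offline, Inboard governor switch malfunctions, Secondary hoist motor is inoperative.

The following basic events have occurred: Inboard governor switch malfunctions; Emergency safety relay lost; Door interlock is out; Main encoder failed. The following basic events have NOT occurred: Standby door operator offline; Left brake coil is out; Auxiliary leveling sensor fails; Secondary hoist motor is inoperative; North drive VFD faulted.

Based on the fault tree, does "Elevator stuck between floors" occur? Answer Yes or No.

Controller branch down [AND]: North drive VFD faulted=not, Emergency safety relay lost=occurs → not all inputs occur → does not occur.
Drive chain unavailable [OR]: Auxiliary leveling sensor fails=not, Controller branch down=not, Main encoder failed=occurs → at least one input occurs → occurs.
Leveling path unavailable [OR]: Left brake coil is out=not, Standby door operator offline=not → no input occurs → does not occur.
Safety circuit inoperative [AND]: Drive chain unavailable=occurs, Door interlock is out=occurs, Leveling path unavailable=not, Inboard governor switch malfunctions=occurs → not all inputs occur → does not occur.
Elevator stuck between floors [OR]: Safety circuit inoperative=not, Secondary hoist motor is inoperative=not → no input occurs → does not occur.

No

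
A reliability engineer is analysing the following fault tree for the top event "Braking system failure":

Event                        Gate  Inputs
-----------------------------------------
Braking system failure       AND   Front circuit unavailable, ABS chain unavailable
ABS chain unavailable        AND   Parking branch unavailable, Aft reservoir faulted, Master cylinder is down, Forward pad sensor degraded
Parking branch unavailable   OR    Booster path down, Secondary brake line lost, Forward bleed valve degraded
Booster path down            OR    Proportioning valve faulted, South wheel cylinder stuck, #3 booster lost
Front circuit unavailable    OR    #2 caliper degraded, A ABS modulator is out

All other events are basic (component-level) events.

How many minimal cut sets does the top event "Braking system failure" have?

10

Front circuit unavailable [OR]: union of children's cut sets → 2 cut set(s).
Booster path down [OR]: union of children's cut sets → 3 cut set(s).
Parking branch unavailable [OR]: union of children's cut sets → 5 cut set(s).
ABS chain unavailable [AND]: one cut set from each child combined → 5 × 1 × 1 × 1 = 5 cut set(s).
Braking system failure [AND]: one cut set from each child combined → 2 × 5 = 10 cut set(s).
Minimal cut sets: {#2 caliper degraded, Aft reservoir faulted, Forward pad sensor degraded, Master cylinder is down, Proportioning valve faulted}; {#2 caliper degraded, Aft reservoir faulted, Forward pad sensor degraded, Master cylinder is down, South wheel cylinder stuck}; {#2 caliper degraded, #3 booster lost, Aft reservoir faulted, Forward pad sensor degraded, Master cylinder is down}; {#2 caliper degraded, Aft reservoir faulted, Forward pad sensor degraded, Master cylinder is down, Secondary brake line lost}; {#2 caliper degraded, Aft reservoir faulted, Forward bleed valve degraded, Forward pad sensor degraded, Master cylinder is down}; {A ABS modulator is out, Aft reservoir faulted, Forward pad sensor degraded, Master cylinder is down, Proportioning valve faulted}; {A ABS modulator is out, Aft reservoir faulted, Forward pad sensor degraded, Master cylinder is down, South wheel cylinder stuck}; {#3 booster lost, A ABS modulator is out, Aft reservoir faulted, Forward pad sensor degraded, Master cylinder is down}; {A ABS modulator is out, Aft reservoir faulted, Forward pad sensor degraded, Master cylinder is down, Secondary brake line lost}; {A ABS modulator is out, Aft reservoir faulted, Forward bleed valve degraded, Forward pad sensor degraded, Master cylinder is down}.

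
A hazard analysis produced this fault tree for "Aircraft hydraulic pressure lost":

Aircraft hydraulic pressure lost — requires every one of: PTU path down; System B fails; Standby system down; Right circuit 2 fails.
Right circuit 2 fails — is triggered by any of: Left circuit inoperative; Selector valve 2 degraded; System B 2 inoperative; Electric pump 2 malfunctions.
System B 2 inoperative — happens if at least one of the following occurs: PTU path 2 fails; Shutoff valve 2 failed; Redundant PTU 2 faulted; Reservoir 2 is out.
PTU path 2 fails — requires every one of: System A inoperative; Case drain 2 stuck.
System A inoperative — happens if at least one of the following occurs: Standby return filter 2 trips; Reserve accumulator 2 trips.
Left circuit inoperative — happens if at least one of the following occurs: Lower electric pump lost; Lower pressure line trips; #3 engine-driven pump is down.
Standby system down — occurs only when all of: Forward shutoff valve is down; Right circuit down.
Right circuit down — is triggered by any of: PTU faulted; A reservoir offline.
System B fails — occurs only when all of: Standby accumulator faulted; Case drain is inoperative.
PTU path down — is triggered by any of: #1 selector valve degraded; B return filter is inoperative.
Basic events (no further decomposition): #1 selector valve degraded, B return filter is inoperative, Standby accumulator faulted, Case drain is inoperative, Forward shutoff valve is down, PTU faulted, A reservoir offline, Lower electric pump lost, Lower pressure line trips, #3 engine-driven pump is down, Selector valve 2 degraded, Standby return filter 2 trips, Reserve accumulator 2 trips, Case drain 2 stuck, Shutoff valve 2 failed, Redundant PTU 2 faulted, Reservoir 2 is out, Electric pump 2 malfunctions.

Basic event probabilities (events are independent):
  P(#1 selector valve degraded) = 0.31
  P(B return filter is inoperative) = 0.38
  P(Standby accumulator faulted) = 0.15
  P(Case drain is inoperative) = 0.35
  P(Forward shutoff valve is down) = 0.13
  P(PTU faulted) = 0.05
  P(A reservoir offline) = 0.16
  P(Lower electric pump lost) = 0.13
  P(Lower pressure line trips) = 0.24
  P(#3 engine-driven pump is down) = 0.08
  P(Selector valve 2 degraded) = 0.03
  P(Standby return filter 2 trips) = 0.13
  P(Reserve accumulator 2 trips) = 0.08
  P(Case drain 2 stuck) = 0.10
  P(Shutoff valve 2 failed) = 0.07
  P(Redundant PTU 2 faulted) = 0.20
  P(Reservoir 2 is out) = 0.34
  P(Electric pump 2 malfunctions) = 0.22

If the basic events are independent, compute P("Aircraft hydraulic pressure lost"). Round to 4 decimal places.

0.0006

P(PTU path down) [OR] = 1 − (1−0.31) × (1−0.38) = 0.572200
P(System B fails) [AND] = 0.15 × 0.35 = 0.052500
P(Right circuit down) [OR] = 1 − (1−0.05) × (1−0.16) = 0.202000
P(Standby system down) [AND] = 0.13 × 0.202000 = 0.026260
P(Left circuit inoperative) [OR] = 1 − (1−0.13) × (1−0.24) × (1−0.08) = 0.391696
P(System A inoperative) [OR] = 1 − (1−0.13) × (1−0.08) = 0.199600
P(PTU path 2 fails) [AND] = 0.199600 × 0.10 = 0.019960
P(System B 2 inoperative) [OR] = 1 − (1−0.019960) × (1−0.07) × (1−0.20) × (1−0.34) = 0.518761
P(Right circuit 2 fails) [OR] = 1 − (1−0.391696) × (1−0.03) × (1−0.518761) × (1−0.22) = 0.778513
P(Aircraft hydraulic pressure lost) [AND] = 0.572200 × 0.052500 × 0.026260 × 0.778513 = 0.000614
Rounded to 4 decimal places: P(Aircraft hydraulic pressure lost) ≈ 0.0006.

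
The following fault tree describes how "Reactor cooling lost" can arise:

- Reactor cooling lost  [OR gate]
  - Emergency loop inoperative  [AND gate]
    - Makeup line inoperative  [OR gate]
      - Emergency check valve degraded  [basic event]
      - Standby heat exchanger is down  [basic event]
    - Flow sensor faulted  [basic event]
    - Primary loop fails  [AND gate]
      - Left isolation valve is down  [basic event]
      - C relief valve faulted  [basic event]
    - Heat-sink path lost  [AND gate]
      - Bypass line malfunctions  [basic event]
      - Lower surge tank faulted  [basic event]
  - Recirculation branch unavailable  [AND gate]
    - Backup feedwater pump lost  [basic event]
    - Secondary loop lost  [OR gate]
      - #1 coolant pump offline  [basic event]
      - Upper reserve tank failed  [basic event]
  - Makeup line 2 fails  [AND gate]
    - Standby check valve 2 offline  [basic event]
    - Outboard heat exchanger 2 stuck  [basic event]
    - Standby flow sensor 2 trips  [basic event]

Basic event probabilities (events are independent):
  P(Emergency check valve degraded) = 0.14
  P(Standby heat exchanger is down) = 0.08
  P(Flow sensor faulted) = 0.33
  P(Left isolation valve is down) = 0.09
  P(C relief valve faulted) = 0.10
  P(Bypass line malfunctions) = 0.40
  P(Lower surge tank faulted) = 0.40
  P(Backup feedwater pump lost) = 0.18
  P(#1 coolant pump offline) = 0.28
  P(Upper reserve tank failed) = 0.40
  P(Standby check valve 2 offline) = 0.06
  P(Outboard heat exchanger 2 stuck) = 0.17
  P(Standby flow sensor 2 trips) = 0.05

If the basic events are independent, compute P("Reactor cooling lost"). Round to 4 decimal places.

P(Makeup line inoperative) [OR] = 1 − (1−0.14) × (1−0.08) = 0.208800
P(Primary loop fails) [AND] = 0.09 × 0.10 = 0.009000
P(Heat-sink path lost) [AND] = 0.40 × 0.40 = 0.160000
P(Emergency loop inoperative) [AND] = 0.208800 × 0.33 × 0.009000 × 0.160000 = 0.000099
P(Secondary loop lost) [OR] = 1 − (1−0.28) × (1−0.40) = 0.568000
P(Recirculation branch unavailable) [AND] = 0.18 × 0.568000 = 0.102240
P(Makeup line 2 fails) [AND] = 0.06 × 0.17 × 0.05 = 0.000510
P(Reactor cooling lost) [OR] = 1 − (1−0.000099) × (1−0.102240) × (1−0.000510) = 0.102787
Rounded to 4 decimal places: P(Reactor cooling lost) ≈ 0.1028.

0.1028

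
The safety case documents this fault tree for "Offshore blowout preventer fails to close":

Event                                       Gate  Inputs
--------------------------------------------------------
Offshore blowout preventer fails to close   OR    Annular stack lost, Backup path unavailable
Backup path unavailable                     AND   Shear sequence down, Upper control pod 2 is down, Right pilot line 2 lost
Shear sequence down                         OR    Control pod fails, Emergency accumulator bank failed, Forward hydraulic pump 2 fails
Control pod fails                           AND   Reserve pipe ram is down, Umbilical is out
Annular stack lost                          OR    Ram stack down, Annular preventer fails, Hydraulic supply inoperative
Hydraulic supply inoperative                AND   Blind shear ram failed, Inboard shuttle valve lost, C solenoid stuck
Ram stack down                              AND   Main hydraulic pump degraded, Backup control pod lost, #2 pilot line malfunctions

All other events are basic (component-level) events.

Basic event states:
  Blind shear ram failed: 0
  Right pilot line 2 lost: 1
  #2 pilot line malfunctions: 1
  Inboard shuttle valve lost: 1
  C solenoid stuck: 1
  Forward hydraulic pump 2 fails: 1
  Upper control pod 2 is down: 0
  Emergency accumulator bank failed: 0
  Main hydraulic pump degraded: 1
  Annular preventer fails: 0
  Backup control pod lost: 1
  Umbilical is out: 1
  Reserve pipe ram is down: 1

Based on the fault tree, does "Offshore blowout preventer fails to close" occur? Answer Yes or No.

Yes

Ram stack down [AND]: Main hydraulic pump degraded=occurs, Backup control pod lost=occurs, #2 pilot line malfunctions=occurs → all inputs occur → occurs.
Hydraulic supply inoperative [AND]: Blind shear ram failed=not, Inboard shuttle valve lost=occurs, C solenoid stuck=occurs → not all inputs occur → does not occur.
Annular stack lost [OR]: Ram stack down=occurs, Annular preventer fails=not, Hydraulic supply inoperative=not → at least one input occurs → occurs.
Control pod fails [AND]: Reserve pipe ram is down=occurs, Umbilical is out=occurs → all inputs occur → occurs.
Shear sequence down [OR]: Control pod fails=occurs, Emergency accumulator bank failed=not, Forward hydraulic pump 2 fails=occurs → at least one input occurs → occurs.
Backup path unavailable [AND]: Shear sequence down=occurs, Upper control pod 2 is down=not, Right pilot line 2 lost=occurs → not all inputs occur → does not occur.
Offshore blowout preventer fails to close [OR]: Annular stack lost=occurs, Backup path unavailable=not → at least one input occurs → occurs.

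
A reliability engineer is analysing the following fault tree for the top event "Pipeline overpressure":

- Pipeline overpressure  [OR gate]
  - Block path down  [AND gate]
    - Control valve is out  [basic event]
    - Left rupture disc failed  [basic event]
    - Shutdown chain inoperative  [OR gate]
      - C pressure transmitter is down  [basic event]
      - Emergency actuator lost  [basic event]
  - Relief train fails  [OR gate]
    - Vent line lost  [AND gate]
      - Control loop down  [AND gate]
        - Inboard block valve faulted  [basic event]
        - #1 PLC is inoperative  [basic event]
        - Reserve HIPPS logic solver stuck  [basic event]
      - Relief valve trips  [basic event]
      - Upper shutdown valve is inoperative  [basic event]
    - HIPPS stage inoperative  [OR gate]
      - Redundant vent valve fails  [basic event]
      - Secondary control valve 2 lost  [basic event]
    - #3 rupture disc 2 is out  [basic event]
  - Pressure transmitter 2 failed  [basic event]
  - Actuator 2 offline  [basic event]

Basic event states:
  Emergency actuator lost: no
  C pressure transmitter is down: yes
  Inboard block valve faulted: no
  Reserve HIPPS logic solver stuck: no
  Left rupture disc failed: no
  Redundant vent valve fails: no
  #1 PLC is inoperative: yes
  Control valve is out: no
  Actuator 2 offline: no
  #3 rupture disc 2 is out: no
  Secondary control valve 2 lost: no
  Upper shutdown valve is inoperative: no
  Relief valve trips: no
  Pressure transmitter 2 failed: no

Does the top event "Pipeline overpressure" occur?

No

Shutdown chain inoperative [OR]: C pressure transmitter is down=occurs, Emergency actuator lost=not → at least one input occurs → occurs.
Block path down [AND]: Control valve is out=not, Left rupture disc failed=not, Shutdown chain inoperative=occurs → not all inputs occur → does not occur.
Control loop down [AND]: Inboard block valve faulted=not, #1 PLC is inoperative=occurs, Reserve HIPPS logic solver stuck=not → not all inputs occur → does not occur.
Vent line lost [AND]: Control loop down=not, Relief valve trips=not, Upper shutdown valve is inoperative=not → not all inputs occur → does not occur.
HIPPS stage inoperative [OR]: Redundant vent valve fails=not, Secondary control valve 2 lost=not → no input occurs → does not occur.
Relief train fails [OR]: Vent line lost=not, HIPPS stage inoperative=not, #3 rupture disc 2 is out=not → no input occurs → does not occur.
Pipeline overpressure [OR]: Block path down=not, Relief train fails=not, Pressure transmitter 2 failed=not, Actuator 2 offline=not → no input occurs → does not occur.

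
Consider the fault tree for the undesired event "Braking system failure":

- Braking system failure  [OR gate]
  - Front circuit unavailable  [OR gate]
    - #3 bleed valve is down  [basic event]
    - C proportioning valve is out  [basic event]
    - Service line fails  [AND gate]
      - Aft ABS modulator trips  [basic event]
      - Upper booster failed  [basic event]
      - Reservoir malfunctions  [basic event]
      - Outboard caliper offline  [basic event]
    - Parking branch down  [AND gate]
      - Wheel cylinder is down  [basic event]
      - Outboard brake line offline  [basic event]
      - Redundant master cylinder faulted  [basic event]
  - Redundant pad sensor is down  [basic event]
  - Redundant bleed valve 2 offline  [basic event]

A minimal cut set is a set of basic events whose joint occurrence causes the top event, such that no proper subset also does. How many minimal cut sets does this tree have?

Service line fails [AND]: one cut set from each child combined → 1 × 1 × 1 × 1 = 1 cut set(s).
Parking branch down [AND]: one cut set from each child combined → 1 × 1 × 1 = 1 cut set(s).
Front circuit unavailable [OR]: union of children's cut sets → 4 cut set(s).
Braking system failure [OR]: union of children's cut sets → 6 cut set(s).
Minimal cut sets: {#3 bleed valve is down}; {C proportioning valve is out}; {Aft ABS modulator trips, Outboard caliper offline, Reservoir malfunctions, Upper booster failed}; {Outboard brake line offline, Redundant master cylinder faulted, Wheel cylinder is down}; {Redundant pad sensor is down}; {Redundant bleed valve 2 offline}.

6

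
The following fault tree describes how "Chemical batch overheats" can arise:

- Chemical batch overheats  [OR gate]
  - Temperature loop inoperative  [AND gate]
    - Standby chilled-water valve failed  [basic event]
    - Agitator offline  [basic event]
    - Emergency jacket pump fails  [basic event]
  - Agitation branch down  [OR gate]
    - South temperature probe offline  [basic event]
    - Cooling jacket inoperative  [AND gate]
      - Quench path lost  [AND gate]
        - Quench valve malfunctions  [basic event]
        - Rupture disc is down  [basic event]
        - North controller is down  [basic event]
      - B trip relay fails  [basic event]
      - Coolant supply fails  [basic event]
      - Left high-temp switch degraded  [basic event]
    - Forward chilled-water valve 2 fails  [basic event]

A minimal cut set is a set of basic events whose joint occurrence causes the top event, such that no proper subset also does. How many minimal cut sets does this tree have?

4

Temperature loop inoperative [AND]: one cut set from each child combined → 1 × 1 × 1 = 1 cut set(s).
Quench path lost [AND]: one cut set from each child combined → 1 × 1 × 1 = 1 cut set(s).
Cooling jacket inoperative [AND]: one cut set from each child combined → 1 × 1 × 1 × 1 = 1 cut set(s).
Agitation branch down [OR]: union of children's cut sets → 3 cut set(s).
Chemical batch overheats [OR]: union of children's cut sets → 4 cut set(s).
Minimal cut sets: {Agitator offline, Emergency jacket pump fails, Standby chilled-water valve failed}; {South temperature probe offline}; {B trip relay fails, Coolant supply fails, Left high-temp switch degraded, North controller is down, Quench valve malfunctions, Rupture disc is down}; {Forward chilled-water valve 2 fails}.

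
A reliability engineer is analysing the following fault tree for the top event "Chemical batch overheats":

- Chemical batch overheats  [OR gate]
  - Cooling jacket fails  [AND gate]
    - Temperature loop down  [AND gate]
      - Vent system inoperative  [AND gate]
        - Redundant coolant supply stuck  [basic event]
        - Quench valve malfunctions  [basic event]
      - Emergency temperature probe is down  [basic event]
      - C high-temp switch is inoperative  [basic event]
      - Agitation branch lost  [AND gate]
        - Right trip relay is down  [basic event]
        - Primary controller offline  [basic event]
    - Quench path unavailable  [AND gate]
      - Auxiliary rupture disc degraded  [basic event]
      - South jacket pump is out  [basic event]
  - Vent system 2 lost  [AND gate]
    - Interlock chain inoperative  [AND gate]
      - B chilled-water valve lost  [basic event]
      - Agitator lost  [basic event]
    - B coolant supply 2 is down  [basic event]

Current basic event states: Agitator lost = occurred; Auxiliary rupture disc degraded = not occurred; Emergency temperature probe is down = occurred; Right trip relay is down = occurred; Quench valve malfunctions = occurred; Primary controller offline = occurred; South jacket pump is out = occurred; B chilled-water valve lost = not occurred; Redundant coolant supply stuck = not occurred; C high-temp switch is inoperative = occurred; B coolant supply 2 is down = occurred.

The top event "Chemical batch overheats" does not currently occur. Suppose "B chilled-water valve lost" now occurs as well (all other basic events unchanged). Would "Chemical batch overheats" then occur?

Yes

Counterfactual: set "B chilled-water valve lost" to occurred.
Vent system inoperative [AND]: Redundant coolant supply stuck=not, Quench valve malfunctions=occurs → not all inputs occur → does not occur.
Agitation branch lost [AND]: Right trip relay is down=occurs, Primary controller offline=occurs → all inputs occur → occurs.
Temperature loop down [AND]: Vent system inoperative=not, Emergency temperature probe is down=occurs, C high-temp switch is inoperative=occurs, Agitation branch lost=occurs → not all inputs occur → does not occur.
Quench path unavailable [AND]: Auxiliary rupture disc degraded=not, South jacket pump is out=occurs → not all inputs occur → does not occur.
Cooling jacket fails [AND]: Temperature loop down=not, Quench path unavailable=not → not all inputs occur → does not occur.
Interlock chain inoperative [AND]: B chilled-water valve lost=occurs, Agitator lost=occurs → all inputs occur → occurs.
Vent system 2 lost [AND]: Interlock chain inoperative=occurs, B coolant supply 2 is down=occurs → all inputs occur → occurs.
Chemical batch overheats [OR]: Cooling jacket fails=not, Vent system 2 lost=occurs → at least one input occurs → occurs.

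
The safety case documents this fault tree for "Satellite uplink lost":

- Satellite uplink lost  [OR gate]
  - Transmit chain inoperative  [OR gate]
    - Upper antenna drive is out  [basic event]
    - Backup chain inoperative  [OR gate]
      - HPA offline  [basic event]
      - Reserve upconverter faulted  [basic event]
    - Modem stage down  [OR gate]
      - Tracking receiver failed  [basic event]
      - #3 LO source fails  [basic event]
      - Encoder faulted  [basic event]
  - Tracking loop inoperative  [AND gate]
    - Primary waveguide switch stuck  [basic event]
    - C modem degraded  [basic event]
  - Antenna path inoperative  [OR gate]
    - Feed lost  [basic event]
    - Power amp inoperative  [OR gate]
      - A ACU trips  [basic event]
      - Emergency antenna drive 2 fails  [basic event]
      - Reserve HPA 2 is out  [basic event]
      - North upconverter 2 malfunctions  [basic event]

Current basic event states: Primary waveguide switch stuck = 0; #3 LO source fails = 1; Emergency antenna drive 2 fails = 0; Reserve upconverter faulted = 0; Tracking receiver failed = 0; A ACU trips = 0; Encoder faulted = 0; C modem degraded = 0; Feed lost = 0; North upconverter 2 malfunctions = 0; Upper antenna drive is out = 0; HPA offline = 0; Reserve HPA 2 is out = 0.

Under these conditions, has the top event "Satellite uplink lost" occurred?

Backup chain inoperative [OR]: HPA offline=not, Reserve upconverter faulted=not → no input occurs → does not occur.
Modem stage down [OR]: Tracking receiver failed=not, #3 LO source fails=occurs, Encoder faulted=not → at least one input occurs → occurs.
Transmit chain inoperative [OR]: Upper antenna drive is out=not, Backup chain inoperative=not, Modem stage down=occurs → at least one input occurs → occurs.
Tracking loop inoperative [AND]: Primary waveguide switch stuck=not, C modem degraded=not → not all inputs occur → does not occur.
Power amp inoperative [OR]: A ACU trips=not, Emergency antenna drive 2 fails=not, Reserve HPA 2 is out=not, North upconverter 2 malfunctions=not → no input occurs → does not occur.
Antenna path inoperative [OR]: Feed lost=not, Power amp inoperative=not → no input occurs → does not occur.
Satellite uplink lost [OR]: Transmit chain inoperative=occurs, Tracking loop inoperative=not, Antenna path inoperative=not → at least one input occurs → occurs.

Yes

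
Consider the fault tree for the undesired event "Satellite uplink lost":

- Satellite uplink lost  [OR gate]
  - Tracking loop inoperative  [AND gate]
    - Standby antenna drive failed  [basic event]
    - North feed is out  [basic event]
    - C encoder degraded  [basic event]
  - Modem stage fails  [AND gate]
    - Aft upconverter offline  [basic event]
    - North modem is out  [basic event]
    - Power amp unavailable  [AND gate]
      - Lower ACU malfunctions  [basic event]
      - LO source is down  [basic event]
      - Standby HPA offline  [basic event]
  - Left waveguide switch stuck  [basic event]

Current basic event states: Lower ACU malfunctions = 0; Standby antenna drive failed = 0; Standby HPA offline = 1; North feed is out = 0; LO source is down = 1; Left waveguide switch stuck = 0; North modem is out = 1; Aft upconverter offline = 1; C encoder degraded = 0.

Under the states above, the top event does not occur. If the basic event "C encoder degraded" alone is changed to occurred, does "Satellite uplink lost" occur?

No

Counterfactual: set "C encoder degraded" to occurred.
Tracking loop inoperative [AND]: Standby antenna drive failed=not, North feed is out=not, C encoder degraded=occurs → not all inputs occur → does not occur.
Power amp unavailable [AND]: Lower ACU malfunctions=not, LO source is down=occurs, Standby HPA offline=occurs → not all inputs occur → does not occur.
Modem stage fails [AND]: Aft upconverter offline=occurs, North modem is out=occurs, Power amp unavailable=not → not all inputs occur → does not occur.
Satellite uplink lost [OR]: Tracking loop inoperative=not, Modem stage fails=not, Left waveguide switch stuck=not → no input occurs → does not occur.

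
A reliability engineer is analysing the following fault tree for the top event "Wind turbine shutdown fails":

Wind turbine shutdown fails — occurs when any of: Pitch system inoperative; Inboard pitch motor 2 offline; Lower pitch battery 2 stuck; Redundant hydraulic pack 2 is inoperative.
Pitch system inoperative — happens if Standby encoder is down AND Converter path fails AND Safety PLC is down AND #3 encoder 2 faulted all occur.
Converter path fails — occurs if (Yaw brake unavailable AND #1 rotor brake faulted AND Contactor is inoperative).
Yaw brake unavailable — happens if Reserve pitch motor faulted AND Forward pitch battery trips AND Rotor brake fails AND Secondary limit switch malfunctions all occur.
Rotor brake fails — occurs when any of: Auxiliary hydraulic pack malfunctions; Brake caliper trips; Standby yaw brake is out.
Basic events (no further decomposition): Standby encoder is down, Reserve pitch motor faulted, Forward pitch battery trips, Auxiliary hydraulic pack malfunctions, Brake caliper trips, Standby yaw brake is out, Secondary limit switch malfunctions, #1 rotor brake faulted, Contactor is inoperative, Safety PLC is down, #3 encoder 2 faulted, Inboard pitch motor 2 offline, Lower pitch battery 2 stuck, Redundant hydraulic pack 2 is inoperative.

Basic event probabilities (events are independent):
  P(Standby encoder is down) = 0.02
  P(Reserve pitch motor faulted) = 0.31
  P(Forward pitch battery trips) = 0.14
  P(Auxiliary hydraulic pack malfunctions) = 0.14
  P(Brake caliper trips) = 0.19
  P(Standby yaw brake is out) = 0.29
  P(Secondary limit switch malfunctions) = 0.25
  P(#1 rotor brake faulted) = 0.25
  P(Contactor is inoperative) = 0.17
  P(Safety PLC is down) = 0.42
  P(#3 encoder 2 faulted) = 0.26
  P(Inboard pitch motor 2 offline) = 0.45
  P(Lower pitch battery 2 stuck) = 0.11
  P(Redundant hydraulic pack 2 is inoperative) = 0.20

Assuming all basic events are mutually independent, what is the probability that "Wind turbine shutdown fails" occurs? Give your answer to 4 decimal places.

0.6084

P(Rotor brake fails) [OR] = 1 − (1−0.14) × (1−0.19) × (1−0.29) = 0.505414
P(Yaw brake unavailable) [AND] = 0.31 × 0.14 × 0.505414 × 0.25 = 0.005484
P(Converter path fails) [AND] = 0.005484 × 0.25 × 0.17 = 0.000233
P(Pitch system inoperative) [AND] = 0.02 × 0.000233 × 0.42 × 0.26 = 0.000001
P(Wind turbine shutdown fails) [OR] = 1 − (1−0.000001) × (1−0.45) × (1−0.11) × (1−0.20) = 0.608400
Rounded to 4 decimal places: P(Wind turbine shutdown fails) ≈ 0.6084.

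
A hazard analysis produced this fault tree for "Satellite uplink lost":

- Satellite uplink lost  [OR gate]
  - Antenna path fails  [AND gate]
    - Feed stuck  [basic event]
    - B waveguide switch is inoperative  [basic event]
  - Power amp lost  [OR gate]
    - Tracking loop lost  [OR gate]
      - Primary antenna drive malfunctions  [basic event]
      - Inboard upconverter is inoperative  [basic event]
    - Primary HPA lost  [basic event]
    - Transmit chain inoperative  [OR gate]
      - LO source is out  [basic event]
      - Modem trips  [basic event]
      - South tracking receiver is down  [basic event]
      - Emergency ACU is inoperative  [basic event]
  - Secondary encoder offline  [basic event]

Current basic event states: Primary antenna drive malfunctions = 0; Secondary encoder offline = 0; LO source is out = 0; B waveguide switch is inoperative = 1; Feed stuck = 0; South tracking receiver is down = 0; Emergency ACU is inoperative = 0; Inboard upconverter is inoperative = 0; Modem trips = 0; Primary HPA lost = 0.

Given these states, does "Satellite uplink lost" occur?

No

Antenna path fails [AND]: Feed stuck=not, B waveguide switch is inoperative=occurs → not all inputs occur → does not occur.
Tracking loop lost [OR]: Primary antenna drive malfunctions=not, Inboard upconverter is inoperative=not → no input occurs → does not occur.
Transmit chain inoperative [OR]: LO source is out=not, Modem trips=not, South tracking receiver is down=not, Emergency ACU is inoperative=not → no input occurs → does not occur.
Power amp lost [OR]: Tracking loop lost=not, Primary HPA lost=not, Transmit chain inoperative=not → no input occurs → does not occur.
Satellite uplink lost [OR]: Antenna path fails=not, Power amp lost=not, Secondary encoder offline=not → no input occurs → does not occur.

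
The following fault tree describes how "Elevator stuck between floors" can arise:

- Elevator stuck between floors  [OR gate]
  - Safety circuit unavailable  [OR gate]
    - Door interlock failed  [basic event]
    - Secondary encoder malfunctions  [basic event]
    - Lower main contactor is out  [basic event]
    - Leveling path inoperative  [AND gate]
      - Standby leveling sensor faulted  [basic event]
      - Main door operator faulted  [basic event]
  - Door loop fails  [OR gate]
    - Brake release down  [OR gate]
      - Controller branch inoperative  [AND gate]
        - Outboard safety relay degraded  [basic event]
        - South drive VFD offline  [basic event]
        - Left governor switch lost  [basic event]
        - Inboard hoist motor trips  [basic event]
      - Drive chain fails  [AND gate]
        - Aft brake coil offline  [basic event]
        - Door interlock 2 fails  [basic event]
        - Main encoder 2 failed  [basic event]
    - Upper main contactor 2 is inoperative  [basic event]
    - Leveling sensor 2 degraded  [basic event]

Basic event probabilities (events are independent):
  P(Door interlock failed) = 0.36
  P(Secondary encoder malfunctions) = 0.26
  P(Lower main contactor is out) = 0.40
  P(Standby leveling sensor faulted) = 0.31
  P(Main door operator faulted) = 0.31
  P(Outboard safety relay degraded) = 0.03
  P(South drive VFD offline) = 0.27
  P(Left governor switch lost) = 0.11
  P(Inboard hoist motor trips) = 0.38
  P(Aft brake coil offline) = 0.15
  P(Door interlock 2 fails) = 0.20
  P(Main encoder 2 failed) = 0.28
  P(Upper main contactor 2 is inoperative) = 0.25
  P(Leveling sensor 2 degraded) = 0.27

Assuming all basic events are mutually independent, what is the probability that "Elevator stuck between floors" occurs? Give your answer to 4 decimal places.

P(Leveling path inoperative) [AND] = 0.31 × 0.31 = 0.096100
P(Safety circuit unavailable) [OR] = 1 − (1−0.36) × (1−0.26) × (1−0.40) × (1−0.096100) = 0.743148
P(Controller branch inoperative) [AND] = 0.03 × 0.27 × 0.11 × 0.38 = 0.000339
P(Drive chain fails) [AND] = 0.15 × 0.20 × 0.28 = 0.008400
P(Brake release down) [OR] = 1 − (1−0.000339) × (1−0.008400) = 0.008736
P(Door loop fails) [OR] = 1 − (1−0.008736) × (1−0.25) × (1−0.27) = 0.457283
P(Elevator stuck between floors) [OR] = 1 − (1−0.743148) × (1−0.457283) = 0.860602
Rounded to 4 decimal places: P(Elevator stuck between floors) ≈ 0.8606.

0.8606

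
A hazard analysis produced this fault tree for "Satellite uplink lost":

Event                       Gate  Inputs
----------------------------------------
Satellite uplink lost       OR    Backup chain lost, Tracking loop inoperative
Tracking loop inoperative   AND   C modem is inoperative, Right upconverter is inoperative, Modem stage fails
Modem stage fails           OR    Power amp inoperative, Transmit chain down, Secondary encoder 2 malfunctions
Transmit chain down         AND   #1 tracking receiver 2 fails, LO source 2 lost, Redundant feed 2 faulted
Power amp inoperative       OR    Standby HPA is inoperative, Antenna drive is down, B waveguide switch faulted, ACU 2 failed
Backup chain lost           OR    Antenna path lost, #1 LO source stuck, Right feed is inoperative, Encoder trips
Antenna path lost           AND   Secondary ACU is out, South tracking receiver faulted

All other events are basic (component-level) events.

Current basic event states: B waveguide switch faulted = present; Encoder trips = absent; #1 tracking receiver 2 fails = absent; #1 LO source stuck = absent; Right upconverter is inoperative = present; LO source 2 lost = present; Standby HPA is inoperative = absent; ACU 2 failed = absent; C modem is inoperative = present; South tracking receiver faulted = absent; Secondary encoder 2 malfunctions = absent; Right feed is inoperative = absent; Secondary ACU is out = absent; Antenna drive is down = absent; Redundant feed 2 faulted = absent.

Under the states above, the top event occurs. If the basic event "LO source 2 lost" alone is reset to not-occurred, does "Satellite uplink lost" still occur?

Counterfactual: set "LO source 2 lost" to not occurred.
Antenna path lost [AND]: Secondary ACU is out=not, South tracking receiver faulted=not → not all inputs occur → does not occur.
Backup chain lost [OR]: Antenna path lost=not, #1 LO source stuck=not, Right feed is inoperative=not, Encoder trips=not → no input occurs → does not occur.
Power amp inoperative [OR]: Standby HPA is inoperative=not, Antenna drive is down=not, B waveguide switch faulted=occurs, ACU 2 failed=not → at least one input occurs → occurs.
Transmit chain down [AND]: #1 tracking receiver 2 fails=not, LO source 2 lost=not, Redundant feed 2 faulted=not → not all inputs occur → does not occur.
Modem stage fails [OR]: Power amp inoperative=occurs, Transmit chain down=not, Secondary encoder 2 malfunctions=not → at least one input occurs → occurs.
Tracking loop inoperative [AND]: C modem is inoperative=occurs, Right upconverter is inoperative=occurs, Modem stage fails=occurs → all inputs occur → occurs.
Satellite uplink lost [OR]: Backup chain lost=not, Tracking loop inoperative=occurs → at least one input occurs → occurs.

Yes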